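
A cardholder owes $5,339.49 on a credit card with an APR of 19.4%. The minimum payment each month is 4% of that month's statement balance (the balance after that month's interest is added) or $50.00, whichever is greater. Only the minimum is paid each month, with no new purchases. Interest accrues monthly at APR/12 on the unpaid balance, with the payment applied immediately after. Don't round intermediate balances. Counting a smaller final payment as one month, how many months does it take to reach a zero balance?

91 months

Monthly rate r = 19.4%/12 = 1.61667% = 0.0161667.
While 4% of the post-interest balance exceeds $50.00, each month B ← (B·(1+r))·(1 − 0.04), i.e. B shrinks by the factor (1+r)·0.96 = 0.97552.
This holds for months 1–60. Entering month 61 the balance is $1,206.90; 4% of the post-interest balance is now below $50.00, so the flat $50.00 minimum applies from here.
From month 61 a fixed $50.00 at rate r clears $1,206.90 in 31 more payments. Total: 60 + 31 = 91 months.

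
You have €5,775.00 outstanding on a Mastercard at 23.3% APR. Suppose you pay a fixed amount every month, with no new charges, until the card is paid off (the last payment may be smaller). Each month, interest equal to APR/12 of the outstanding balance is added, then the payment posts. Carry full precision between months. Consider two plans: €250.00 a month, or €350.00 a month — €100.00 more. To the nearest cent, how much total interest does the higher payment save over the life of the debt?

€707.83

Monthly rate r = 23.3%/12 = 1.94167% = 0.0194167.
At €250.00/mo: n = ⌈−ln(1 − rB₀/P)/ln(1+r)⌉ = 31 payments (last €237.26); total interest = total paid − €5,775.00 = €1,962.26.
At €350.00/mo: 21 payments (last €29.43); total interest €1,254.43.
Interest saved = €1,962.26 − €1,254.43 = €707.83.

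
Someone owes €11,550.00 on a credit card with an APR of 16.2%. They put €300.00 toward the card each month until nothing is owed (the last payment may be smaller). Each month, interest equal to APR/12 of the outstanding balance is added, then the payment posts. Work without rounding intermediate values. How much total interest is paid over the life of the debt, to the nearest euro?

Monthly rate r = 16.2%/12 = 1.35% = 0.0135.
Payoff takes n = ⌈−ln(1 − rB₀/P)/ln(1+r)⌉ = ⌈54.695⌉ = 55 payments; the last is €209.05.
Total paid = 54·€300.00 + €209.05 = €16,409.05.
Total interest = total paid − principal = €16,409.05 − €11,550.00 = €4,859.05.

€4,859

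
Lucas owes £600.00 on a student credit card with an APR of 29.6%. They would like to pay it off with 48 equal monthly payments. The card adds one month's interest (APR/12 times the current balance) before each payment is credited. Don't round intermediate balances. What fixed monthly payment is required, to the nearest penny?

Monthly rate r = 29.6%/12 = 2.46667% = 0.0246667.
Level-payment amortization: P = B₀·r / (1 − (1+r)^(−n)) = 600.00·0.0246667 / (1 − 1.02467^(−48)).
Denominator 1 − (1+r)^(−48) = 0.689519167.
P = 14.8 / 0.689519167 ≈ 21.46.

£21.46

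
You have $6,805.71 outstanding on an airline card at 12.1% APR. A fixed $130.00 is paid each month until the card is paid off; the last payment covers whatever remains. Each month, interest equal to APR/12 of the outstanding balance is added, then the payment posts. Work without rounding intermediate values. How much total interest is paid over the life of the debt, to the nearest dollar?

Monthly rate r = 12.1%/12 = 1.00833% = 0.0100833.
Payoff takes n = ⌈−ln(1 − rB₀/P)/ln(1+r)⌉ = ⌈74.806⌉ = 75 payments; the last is $104.92.
Total paid = 74·$130.00 + $104.92 = $9,724.92.
Total interest = total paid − principal = $9,724.92 − $6,805.71 = $2,919.21.

$2,919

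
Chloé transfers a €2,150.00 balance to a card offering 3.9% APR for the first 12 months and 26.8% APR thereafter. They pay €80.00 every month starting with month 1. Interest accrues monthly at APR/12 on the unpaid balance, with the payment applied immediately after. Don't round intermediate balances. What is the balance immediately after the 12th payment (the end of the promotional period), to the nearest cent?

€1,258.02

Promo months 1–12 at r₀ = 3.9%/12 = 0.00325; months 13+ at r₁ = 26.8%/12 = 0.0223333.
After month 12: iterate B ← B·(1+r₀) − €80.00 for 12 months → €1,258.02.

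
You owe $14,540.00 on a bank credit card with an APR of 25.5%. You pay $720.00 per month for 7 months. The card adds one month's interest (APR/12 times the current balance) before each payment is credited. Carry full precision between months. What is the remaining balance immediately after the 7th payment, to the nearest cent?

Monthly rate r = 25.5%/12 = 2.125% = 0.02125.
Each month: B ← B·(1+r) − $720.00.
Month 1: interest $308.98; balance after payment $14,128.98.
Month 2: interest $300.24; balance after payment $13,709.22.
Month 3: interest $291.32; balance after payment $13,280.54.
Month 4: interest $282.21; balance after payment $12,842.75.
Month 5: interest $272.91; balance after payment $12,395.66.
Month 6: interest $263.41; balance after payment $11,939.06.
Month 7: interest $253.71; balance after payment $11,472.77.

$11,472.77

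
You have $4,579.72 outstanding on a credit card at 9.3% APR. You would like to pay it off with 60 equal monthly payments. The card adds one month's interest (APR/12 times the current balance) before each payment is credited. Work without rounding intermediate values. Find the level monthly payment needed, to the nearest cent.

$95.74

Monthly rate r = 9.3%/12 = 0.775% = 0.00775.
Level-payment amortization: P = B₀·r / (1 − (1+r)^(−n)) = 4579.72·0.00775 / (1 − 1.00775^(−60)).
Denominator 1 − (1+r)^(−60) = 0.370737878.
P = 35.4928 / 0.370737878 ≈ 95.74.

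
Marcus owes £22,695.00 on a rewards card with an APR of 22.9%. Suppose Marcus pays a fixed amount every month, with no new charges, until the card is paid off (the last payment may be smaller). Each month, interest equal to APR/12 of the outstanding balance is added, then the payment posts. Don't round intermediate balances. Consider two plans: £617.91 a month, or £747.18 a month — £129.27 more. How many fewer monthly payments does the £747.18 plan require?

18 fewer payments

Monthly rate r = 22.9%/12 = 1.90833% = 0.0190833.
At £617.91/mo: n = ⌈−ln(1 − rB₀/P)/ln(1+r)⌉ = 64 payments (last £526.09); total interest = total paid − £22,695.00 = £16,759.42.
At £747.18/mo: 46 payments (last £632.84); total interest £11,560.94.
Payments saved = 64 − 46 = 18.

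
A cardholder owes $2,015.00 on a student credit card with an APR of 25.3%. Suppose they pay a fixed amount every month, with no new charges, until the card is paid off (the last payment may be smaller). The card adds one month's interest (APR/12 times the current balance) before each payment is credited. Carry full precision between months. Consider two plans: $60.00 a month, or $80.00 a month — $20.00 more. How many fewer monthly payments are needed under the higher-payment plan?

Monthly rate r = 25.3%/12 = 2.10833% = 0.0210833.
At $60.00/mo: n = ⌈−ln(1 − rB₀/P)/ln(1+r)⌉ = 60 payments (last $0.53); total interest = total paid − $2,015.00 = $1,525.53.
At $80.00/mo: 37 payments (last $23.64); total interest $888.64.
Payments saved = 60 − 37 = 23.

23 fewer payments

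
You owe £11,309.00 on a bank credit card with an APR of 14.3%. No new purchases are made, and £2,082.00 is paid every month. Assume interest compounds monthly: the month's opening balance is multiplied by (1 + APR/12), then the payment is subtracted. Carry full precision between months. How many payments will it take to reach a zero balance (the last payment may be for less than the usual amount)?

Monthly rate r = 14.3%/12 = 1.19167% = 0.0119167.
Recurrence: B ← B·(1+r) − £2,082.00.
Month 1: interest £134.77; balance after payment £9,361.77.
Month 2: interest £111.56; balance after payment £7,391.33.
Month 3: interest £88.08; balance after payment £5,397.41.
Month 4: interest £64.32; balance after payment £3,379.73.
Month 5: interest £40.28; balance after payment £1,338.00.
Month 6: interest £15.94; balance after payment £0.00.

6 payments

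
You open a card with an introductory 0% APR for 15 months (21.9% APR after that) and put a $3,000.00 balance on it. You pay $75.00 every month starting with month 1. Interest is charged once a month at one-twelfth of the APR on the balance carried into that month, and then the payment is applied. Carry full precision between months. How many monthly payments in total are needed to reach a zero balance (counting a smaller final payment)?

49 months

Promo months 1–15 at r₀ = 0%/12 = 0; months 16+ at r₁ = 21.9%/12 = 0.01825.
After month 15 (no interest yet): B = $3,000.00 − 15·$75.00 = $1,875.00.
Then at r₁ with $75.00/mo: n₂ = −ln(1 − r₁·B/P)/ln(1+r₁) ≈ 33.69 → 34 more payments.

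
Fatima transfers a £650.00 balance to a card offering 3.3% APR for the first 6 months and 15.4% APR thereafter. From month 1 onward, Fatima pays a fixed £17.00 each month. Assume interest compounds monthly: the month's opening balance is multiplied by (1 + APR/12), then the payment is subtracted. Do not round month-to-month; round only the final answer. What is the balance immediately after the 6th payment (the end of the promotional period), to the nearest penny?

Promo months 1–6 at r₀ = 3.3%/12 = 0.00275; months 7+ at r₁ = 15.4%/12 = 0.0128333.
After month 6: iterate B ← B·(1+r₀) − £17.00 for 6 months → £558.10.

£558.10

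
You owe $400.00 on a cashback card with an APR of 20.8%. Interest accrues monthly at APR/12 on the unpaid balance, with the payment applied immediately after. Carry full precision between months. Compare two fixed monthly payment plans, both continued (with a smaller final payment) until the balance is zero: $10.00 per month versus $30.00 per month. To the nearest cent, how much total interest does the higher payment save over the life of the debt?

$228.98

Monthly rate r = 20.8%/12 = 1.73333% = 0.0173333.
At $10.00/mo: n = ⌈−ln(1 − rB₀/P)/ln(1+r)⌉ = 69 payments (last $7.83); total interest = total paid − $400.00 = $287.83.
At $30.00/mo: 16 payments (last $8.85); total interest $58.85.
Interest saved = $287.83 − $58.85 = $228.98.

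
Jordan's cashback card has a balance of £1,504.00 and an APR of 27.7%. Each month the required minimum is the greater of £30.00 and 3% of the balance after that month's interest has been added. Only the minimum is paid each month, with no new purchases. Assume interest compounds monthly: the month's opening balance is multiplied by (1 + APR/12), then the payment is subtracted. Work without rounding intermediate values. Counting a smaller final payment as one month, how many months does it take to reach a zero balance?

Monthly rate r = 27.7%/12 = 2.30833% = 0.0230833.
While 3% of the post-interest balance exceeds £30.00, each month B ← (B·(1+r))·(1 − 0.03), i.e. B shrinks by the factor (1+r)·0.97 = 0.99239.
This holds for months 1–57. Entering month 58 the balance is £973.12; 3% of the post-interest balance is now below £30.00, so the flat £30.00 minimum applies from here.
From month 58 a fixed £30.00 at rate r clears £973.12 in 61 more payments. Total: 57 + 61 = 118 months.

118 months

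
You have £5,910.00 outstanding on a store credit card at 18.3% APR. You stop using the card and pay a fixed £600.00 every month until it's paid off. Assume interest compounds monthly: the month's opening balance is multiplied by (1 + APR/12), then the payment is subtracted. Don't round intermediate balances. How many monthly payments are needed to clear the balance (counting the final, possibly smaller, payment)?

Monthly rate r = 18.3%/12 = 1.525% = 0.01525.
Recurrence: B ← B·(1+r) − £600.00.
Month 1: interest £90.13; balance after payment £5,400.13.
Month 2: interest £82.35; balance after payment £4,882.48.
Closed form: n = −ln(1 − rB₀/P)/ln(1+r) = −ln(0.84979)/ln(1.01525) ≈ 10.755, so the balance reaches zero during payment 11.

11 payments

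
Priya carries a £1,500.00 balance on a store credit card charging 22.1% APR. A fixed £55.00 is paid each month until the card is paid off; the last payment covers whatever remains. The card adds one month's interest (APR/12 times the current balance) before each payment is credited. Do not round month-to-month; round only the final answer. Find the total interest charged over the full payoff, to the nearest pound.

£603

Monthly rate r = 22.1%/12 = 1.84167% = 0.0184167.
Payoff takes n = ⌈−ln(1 − rB₀/P)/ln(1+r)⌉ = ⌈38.232⌉ = 39 payments; the last is £12.86.
Total paid = 38·£55.00 + £12.86 = £2,102.86.
Total interest = total paid − principal = £2,102.86 − £1,500.00 = £602.86.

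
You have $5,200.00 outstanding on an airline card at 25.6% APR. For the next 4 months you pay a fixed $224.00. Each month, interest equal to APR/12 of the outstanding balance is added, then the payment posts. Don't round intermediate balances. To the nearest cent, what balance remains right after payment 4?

Monthly rate r = 25.6%/12 = 2.13333% = 0.0213333.
Each month: B ← B·(1+r) − $224.00.
Month 1: interest $110.93; balance after payment $5,086.93.
Month 2: interest $108.52; balance after payment $4,971.45.
Month 3: interest $106.06; balance after payment $4,853.51.
Month 4: interest $103.54; balance after payment $4,733.05.

$4,733.05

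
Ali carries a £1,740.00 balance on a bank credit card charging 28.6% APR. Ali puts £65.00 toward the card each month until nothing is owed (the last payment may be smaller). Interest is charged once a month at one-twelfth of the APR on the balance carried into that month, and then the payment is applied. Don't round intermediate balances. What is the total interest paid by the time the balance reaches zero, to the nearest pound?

£1,064

Monthly rate r = 28.6%/12 = 2.38333% = 0.0238333.
Payoff takes n = ⌈−ln(1 − rB₀/P)/ln(1+r)⌉ = ⌈43.140⌉ = 44 payments; the last is £9.20.
Total paid = 43·£65.00 + £9.20 = £2,804.20.
Total interest = total paid − principal = £2,804.20 − £1,740.00 = £1,064.20.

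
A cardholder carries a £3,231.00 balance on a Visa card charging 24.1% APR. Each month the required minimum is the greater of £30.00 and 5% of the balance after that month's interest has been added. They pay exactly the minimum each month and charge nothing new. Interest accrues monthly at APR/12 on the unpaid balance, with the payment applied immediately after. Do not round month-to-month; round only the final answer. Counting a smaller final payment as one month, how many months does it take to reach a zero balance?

Monthly rate r = 24.1%/12 = 2.00833% = 0.0200833.
While 5% of the post-interest balance exceeds £30.00, each month B ← (B·(1+r))·(1 − 0.05), i.e. B shrinks by the factor (1+r)·0.95 = 0.96908.
This holds for months 1–55. Entering month 56 the balance is £574.24; 5% of the post-interest balance is now below £30.00, so the flat £30.00 minimum applies from here.
From month 56 a fixed £30.00 at rate r clears £574.24 in 25 more payments. Total: 55 + 25 = 80 months.

80 months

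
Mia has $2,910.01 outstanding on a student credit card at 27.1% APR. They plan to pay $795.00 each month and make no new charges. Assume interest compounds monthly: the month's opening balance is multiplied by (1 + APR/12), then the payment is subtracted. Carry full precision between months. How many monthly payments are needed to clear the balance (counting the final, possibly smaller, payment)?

4 months

Monthly rate r = 27.1%/12 = 2.25833% = 0.0225833.
Recurrence: B ← B·(1+r) − $795.00.
Month 1: interest $65.72; balance after payment $2,180.73.
Month 2: interest $49.25; balance after payment $1,434.98.
Month 3: interest $32.41; balance after payment $672.38.
Month 4: interest $15.18; balance after payment $0.00.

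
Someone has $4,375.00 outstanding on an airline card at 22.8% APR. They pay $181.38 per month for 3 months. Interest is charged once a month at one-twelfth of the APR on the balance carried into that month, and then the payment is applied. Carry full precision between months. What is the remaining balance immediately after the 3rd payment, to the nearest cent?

Monthly rate r = 22.8%/12 = 1.9% = 0.019.
Each month: B ← B·(1+r) − $181.38.
Month 1: interest $83.12; balance after payment $4,276.74.
Month 2: interest $81.26; balance after payment $4,176.62.
Month 3: interest $79.36; balance after payment $4,074.60.

$4,074.60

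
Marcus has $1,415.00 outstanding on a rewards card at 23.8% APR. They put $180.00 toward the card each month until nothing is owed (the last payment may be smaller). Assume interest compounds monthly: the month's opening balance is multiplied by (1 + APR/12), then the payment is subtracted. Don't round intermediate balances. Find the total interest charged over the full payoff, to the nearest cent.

$138.92

Monthly rate r = 23.8%/12 = 1.98333% = 0.0198333.
Payoff takes n = ⌈−ln(1 − rB₀/P)/ln(1+r)⌉ = ⌈8.631⌉ = 9 payments; the last is $113.92.
Total paid = 8·$180.00 + $113.92 = $1,553.92.
Total interest = total paid − principal = $1,553.92 − $1,415.00 = $138.92.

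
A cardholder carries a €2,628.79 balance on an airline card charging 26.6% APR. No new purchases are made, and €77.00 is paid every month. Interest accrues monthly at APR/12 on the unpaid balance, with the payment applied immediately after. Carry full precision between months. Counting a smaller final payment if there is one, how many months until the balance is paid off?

Monthly rate r = 26.6%/12 = 2.21667% = 0.0221667.
Recurrence: B ← B·(1+r) − €77.00.
Month 1: interest €58.27; balance after payment €2,610.06.
Month 2: interest €57.86; balance after payment €2,590.92.
Closed form: n = −ln(1 − rB₀/P)/ln(1+r) = −ln(0.24323)/ln(1.02217) ≈ 64.483, so the balance reaches zero during payment 65.

65 months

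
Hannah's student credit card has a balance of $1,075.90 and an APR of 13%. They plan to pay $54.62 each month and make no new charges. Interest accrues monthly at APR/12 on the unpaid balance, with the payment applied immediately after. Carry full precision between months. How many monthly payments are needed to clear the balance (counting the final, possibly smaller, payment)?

23 months

Monthly rate r = 13%/12 = 1.08333% = 0.0108333.
Recurrence: B ← B·(1+r) − $54.62.
Month 1: interest $11.66; balance after payment $1,032.94.
Month 2: interest $11.19; balance after payment $989.51.
Closed form: n = −ln(1 − rB₀/P)/ln(1+r) = −ln(0.78661)/ln(1.01083) ≈ 22.276, so the balance reaches zero during payment 23.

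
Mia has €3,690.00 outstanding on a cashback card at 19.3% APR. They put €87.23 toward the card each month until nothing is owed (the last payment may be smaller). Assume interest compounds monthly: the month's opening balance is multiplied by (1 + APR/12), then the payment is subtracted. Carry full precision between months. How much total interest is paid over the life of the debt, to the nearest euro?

€2,546

Monthly rate r = 19.3%/12 = 1.60833% = 0.0160833.
Payoff takes n = ⌈−ln(1 − rB₀/P)/ln(1+r)⌉ = ⌈71.484⌉ = 72 payments; the last is €42.37.
Total paid = 71·€87.23 + €42.37 = €6,235.70.
Total interest = total paid − principal = €6,235.70 − €3,690.00 = €2,545.70.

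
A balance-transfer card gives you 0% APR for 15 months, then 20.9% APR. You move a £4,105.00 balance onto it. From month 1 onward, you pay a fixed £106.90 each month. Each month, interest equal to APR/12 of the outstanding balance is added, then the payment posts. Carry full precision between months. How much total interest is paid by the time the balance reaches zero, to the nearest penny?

£739.74

Promo months 1–15 at r₀ = 0%/12 = 0; months 16+ at r₁ = 20.9%/12 = 0.0174167.
After month 15 (no interest yet): B = £4,105.00 − 15·£106.90 = £2,501.50.
Then at r₁ with £106.90/mo: n₂ = −ln(1 − r₁·B/P)/ln(1+r₁) ≈ 30.32 → 31 more payments.
Total paid = 45·£106.90 + £34.24 = £4,844.74; interest = £4,844.74 − £4,105.00 = £739.74.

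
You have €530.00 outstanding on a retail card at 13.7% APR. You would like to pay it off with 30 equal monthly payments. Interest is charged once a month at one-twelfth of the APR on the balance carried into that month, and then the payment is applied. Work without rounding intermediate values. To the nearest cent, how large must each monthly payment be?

€20.96

Monthly rate r = 13.7%/12 = 1.14167% = 0.0114167.
Level-payment amortization: P = B₀·r / (1 − (1+r)^(−n)) = 530.00·0.0114167 / (1 − 1.01142^(−30)).
Denominator 1 − (1+r)^(−30) = 0.288627908.
P = 6.05083 / 0.288627908 ≈ 20.96.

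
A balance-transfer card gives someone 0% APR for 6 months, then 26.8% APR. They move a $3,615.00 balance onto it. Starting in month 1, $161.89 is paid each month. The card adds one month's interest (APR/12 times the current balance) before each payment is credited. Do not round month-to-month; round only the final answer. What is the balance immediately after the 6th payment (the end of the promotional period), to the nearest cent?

$2,643.66

Promo months 1–6 at r₀ = 0%/12 = 0; months 7+ at r₁ = 26.8%/12 = 0.0223333.
After month 6 (no interest yet): B = $3,615.00 − 6·$161.89 = $2,643.66.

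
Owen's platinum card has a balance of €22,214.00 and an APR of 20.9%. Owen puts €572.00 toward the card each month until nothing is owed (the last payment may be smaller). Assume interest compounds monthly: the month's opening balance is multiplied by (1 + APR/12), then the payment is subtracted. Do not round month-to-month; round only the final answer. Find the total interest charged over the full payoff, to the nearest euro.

Monthly rate r = 20.9%/12 = 1.74167% = 0.0174167.
Payoff takes n = ⌈−ln(1 − rB₀/P)/ln(1+r)⌉ = ⌈65.340⌉ = 66 payments; the last is €195.62.
Total paid = 65·€572.00 + €195.62 = €37,375.62.
Total interest = total paid − principal = €37,375.62 − €22,214.00 = €15,161.62.

€15,162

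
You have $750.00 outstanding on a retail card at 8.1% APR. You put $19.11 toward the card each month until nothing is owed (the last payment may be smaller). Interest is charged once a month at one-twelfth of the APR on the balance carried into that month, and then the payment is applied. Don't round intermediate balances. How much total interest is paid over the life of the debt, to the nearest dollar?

Monthly rate r = 8.1%/12 = 0.675% = 0.00675.
Payoff takes n = ⌈−ln(1 − rB₀/P)/ln(1+r)⌉ = ⌈45.749⌉ = 46 payments; the last is $14.32.
Total paid = 45·$19.11 + $14.32 = $874.27.
Total interest = total paid − principal = $874.27 − $750.00 = $124.27.

$124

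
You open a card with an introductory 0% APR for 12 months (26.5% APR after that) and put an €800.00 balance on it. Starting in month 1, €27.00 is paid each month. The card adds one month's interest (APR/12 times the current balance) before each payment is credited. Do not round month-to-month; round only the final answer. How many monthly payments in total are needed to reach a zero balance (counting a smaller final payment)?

Promo months 1–12 at r₀ = 0%/12 = 0; months 13+ at r₁ = 26.5%/12 = 0.0220833.
After month 12 (no interest yet): B = €800.00 − 12·€27.00 = €476.00.
Then at r₁ with €27.00/mo: n₂ = −ln(1 − r₁·B/P)/ln(1+r₁) ≈ 22.58 → 23 more payments.

35 payments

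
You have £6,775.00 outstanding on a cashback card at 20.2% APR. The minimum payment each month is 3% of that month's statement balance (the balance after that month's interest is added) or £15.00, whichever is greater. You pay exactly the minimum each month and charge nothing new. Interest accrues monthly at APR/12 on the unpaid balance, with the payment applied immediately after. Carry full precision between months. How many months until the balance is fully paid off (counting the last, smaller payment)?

Monthly rate r = 20.2%/12 = 1.68333% = 0.0168333.
While 3% of the post-interest balance exceeds £15.00, each month B ← (B·(1+r))·(1 − 0.03), i.e. B shrinks by the factor (1+r)·0.97 = 0.98633.
This holds for months 1–191. Entering month 192 the balance is £488.67; 3% of the post-interest balance is now below £15.00, so the flat £15.00 minimum applies from here.
From month 192 a fixed £15.00 at rate r clears £488.67 in 48 more payments. Total: 191 + 48 = 239 months.

239 months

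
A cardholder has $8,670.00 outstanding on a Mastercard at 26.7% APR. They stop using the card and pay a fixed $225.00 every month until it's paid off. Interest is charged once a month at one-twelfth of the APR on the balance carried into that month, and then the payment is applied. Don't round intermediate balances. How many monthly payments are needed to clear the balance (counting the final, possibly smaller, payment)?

89 payments

Monthly rate r = 26.7%/12 = 2.225% = 0.02225.
Recurrence: B ← B·(1+r) − $225.00.
Month 1: interest $192.91; balance after payment $8,637.91.
Month 2: interest $192.19; balance after payment $8,605.10.
Closed form: n = −ln(1 − rB₀/P)/ln(1+r) = −ln(0.14263)/ln(1.02225) ≈ 88.497, so the balance reaches zero during payment 89.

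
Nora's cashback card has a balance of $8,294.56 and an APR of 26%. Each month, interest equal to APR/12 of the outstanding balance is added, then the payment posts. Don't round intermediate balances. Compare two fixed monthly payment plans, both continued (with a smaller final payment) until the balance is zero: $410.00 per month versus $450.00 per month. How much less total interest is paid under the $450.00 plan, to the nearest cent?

Monthly rate r = 26%/12 = 2.16667% = 0.0216667.
At $410.00/mo: n = ⌈−ln(1 − rB₀/P)/ln(1+r)⌉ = 27 payments (last $373.80); total interest = total paid − $8,294.56 = $2,739.24.
At $450.00/mo: 24 payments (last $352.69); total interest $2,408.13.
Interest saved = $2,739.24 − $2,408.13 = $331.11.

$331.11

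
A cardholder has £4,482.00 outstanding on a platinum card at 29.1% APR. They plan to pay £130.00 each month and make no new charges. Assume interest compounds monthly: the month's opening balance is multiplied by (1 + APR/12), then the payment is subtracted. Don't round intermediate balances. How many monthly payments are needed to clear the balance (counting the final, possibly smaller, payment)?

Monthly rate r = 29.1%/12 = 2.425% = 0.02425.
Recurrence: B ← B·(1+r) − £130.00.
Month 1: interest £108.69; balance after payment £4,460.69.
Month 2: interest £108.17; balance after payment £4,438.86.
Closed form: n = −ln(1 − rB₀/P)/ln(1+r) = −ln(0.16393)/ln(1.02425) ≈ 75.469, so the balance reaches zero during payment 76.

76 payments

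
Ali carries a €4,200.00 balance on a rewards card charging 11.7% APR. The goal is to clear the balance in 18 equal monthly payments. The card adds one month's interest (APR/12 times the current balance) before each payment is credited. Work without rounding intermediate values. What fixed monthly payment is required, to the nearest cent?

Monthly rate r = 11.7%/12 = 0.975% = 0.00975.
Level-payment amortization: P = B₀·r / (1 − (1+r)^(−n)) = 4200.00·0.00975 / (1 − 1.00975^(−18)).
Denominator 1 − (1+r)^(−18) = 0.160249083.
P = 40.95 / 0.160249083 ≈ 255.54.

€255.54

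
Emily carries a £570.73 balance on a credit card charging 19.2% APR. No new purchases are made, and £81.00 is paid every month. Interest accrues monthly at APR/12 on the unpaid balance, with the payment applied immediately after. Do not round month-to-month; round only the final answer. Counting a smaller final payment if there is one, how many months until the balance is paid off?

Monthly rate r = 19.2%/12 = 1.6% = 0.016.
Recurrence: B ← B·(1+r) − £81.00.
Month 1: interest £9.13; balance after payment £498.86.
Month 2: interest £7.98; balance after payment £425.84.
Closed form: n = −ln(1 − rB₀/P)/ln(1+r) = −ln(0.88726)/ln(1.016) ≈ 7.535, so the balance reaches zero during payment 8.

8 months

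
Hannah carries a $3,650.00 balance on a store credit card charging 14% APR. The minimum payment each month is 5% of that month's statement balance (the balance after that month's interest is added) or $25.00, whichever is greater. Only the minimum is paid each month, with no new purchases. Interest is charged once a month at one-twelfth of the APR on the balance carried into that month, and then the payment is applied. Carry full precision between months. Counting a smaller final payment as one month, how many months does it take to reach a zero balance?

73 months

Monthly rate r = 14%/12 = 1.16667% = 0.0116667.
While 5% of the post-interest balance exceeds $25.00, each month B ← (B·(1+r))·(1 − 0.05), i.e. B shrinks by the factor (1+r)·0.95 = 0.96108.
This holds for months 1–51. Entering month 52 the balance is $482.07; 5% of the post-interest balance is now below $25.00, so the flat $25.00 minimum applies from here.
From month 52 a fixed $25.00 at rate r clears $482.07 in 22 more payments. Total: 51 + 22 = 73 months.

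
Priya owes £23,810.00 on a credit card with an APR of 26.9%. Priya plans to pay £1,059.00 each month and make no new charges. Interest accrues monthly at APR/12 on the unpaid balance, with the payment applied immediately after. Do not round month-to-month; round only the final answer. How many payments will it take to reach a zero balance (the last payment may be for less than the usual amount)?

32 months

Monthly rate r = 26.9%/12 = 2.24167% = 0.0224167.
Recurrence: B ← B·(1+r) − £1,059.00.
Month 1: interest £533.74; balance after payment £23,284.74.
Month 2: interest £521.97; balance after payment £22,747.71.
Closed form: n = −ln(1 − rB₀/P)/ln(1+r) = −ln(0.496)/ln(1.02242) ≈ 31.629, so the balance reaches zero during payment 32.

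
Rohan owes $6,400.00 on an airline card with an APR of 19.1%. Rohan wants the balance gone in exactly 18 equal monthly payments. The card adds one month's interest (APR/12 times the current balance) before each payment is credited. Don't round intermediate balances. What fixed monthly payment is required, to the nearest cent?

$411.72

Monthly rate r = 19.1%/12 = 1.59167% = 0.0159167.
Level-payment amortization: P = B₀·r / (1 − (1+r)^(−n)) = 6400.00·0.0159167 / (1 − 1.01592^(−18)).
Denominator 1 − (1+r)^(−18) = 0.247416892.
P = 101.867 / 0.247416892 ≈ 411.72.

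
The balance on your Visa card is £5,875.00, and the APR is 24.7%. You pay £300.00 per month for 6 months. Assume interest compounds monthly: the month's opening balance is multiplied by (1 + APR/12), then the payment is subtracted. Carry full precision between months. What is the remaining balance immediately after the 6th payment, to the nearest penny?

Monthly rate r = 24.7%/12 = 2.05833% = 0.0205833.
Each month: B ← B·(1+r) − £300.00.
Month 1: interest £120.93; balance after payment £5,695.93.
Month 2: interest £117.24; balance after payment £5,513.17.
Month 3: interest £113.48; balance after payment £5,326.65.
Month 4: interest £109.64; balance after payment £5,136.29.
Month 5: interest £105.72; balance after payment £4,942.01.
Month 6: interest £101.72; balance after payment £4,743.73.

£4,743.73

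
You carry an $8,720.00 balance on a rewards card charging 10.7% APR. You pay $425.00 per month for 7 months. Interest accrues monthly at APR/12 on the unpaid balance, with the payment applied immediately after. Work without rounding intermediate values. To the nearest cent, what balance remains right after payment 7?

$6,223.28

Monthly rate r = 10.7%/12 = 0.891667% = 0.00891667.
Each month: B ← B·(1+r) − $425.00.
Month 1: interest $77.75; balance after payment $8,372.75.
Month 2: interest $74.66; balance after payment $8,022.41.
Month 3: interest $71.53; balance after payment $7,668.94.
Month 4: interest $68.38; balance after payment $7,312.32.
Month 5: interest $65.20; balance after payment $6,952.53.
Month 6: interest $61.99; balance after payment $6,589.52.
Month 7: interest $58.76; balance after payment $6,223.28.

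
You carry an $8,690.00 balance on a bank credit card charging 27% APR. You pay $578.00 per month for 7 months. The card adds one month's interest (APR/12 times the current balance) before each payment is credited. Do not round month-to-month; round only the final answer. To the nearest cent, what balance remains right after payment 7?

$5,825.02

Monthly rate r = 27%/12 = 2.25% = 0.0225.
Each month: B ← B·(1+r) − $578.00.
Month 1: interest $195.53; balance after payment $8,307.52.
Month 2: interest $186.92; balance after payment $7,916.44.
Month 3: interest $178.12; balance after payment $7,516.56.
Month 4: interest $169.12; balance after payment $7,107.69.
Month 5: interest $159.92; balance after payment $6,689.61.
Month 6: interest $150.52; balance after payment $6,262.13.
Month 7: interest $140.90; balance after payment $5,825.02.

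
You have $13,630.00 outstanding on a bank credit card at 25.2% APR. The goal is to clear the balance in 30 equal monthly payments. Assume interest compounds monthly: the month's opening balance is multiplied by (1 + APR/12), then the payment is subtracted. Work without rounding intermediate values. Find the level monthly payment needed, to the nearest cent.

Monthly rate r = 25.2%/12 = 2.1% = 0.021.
Level-payment amortization: P = B₀·r / (1 − (1+r)^(−n)) = 13630.00·0.021 / (1 − 1.021^(−30)).
Denominator 1 − (1+r)^(−30) = 0.463922305.
P = 286.23 / 0.463922305 ≈ 616.98.

$616.98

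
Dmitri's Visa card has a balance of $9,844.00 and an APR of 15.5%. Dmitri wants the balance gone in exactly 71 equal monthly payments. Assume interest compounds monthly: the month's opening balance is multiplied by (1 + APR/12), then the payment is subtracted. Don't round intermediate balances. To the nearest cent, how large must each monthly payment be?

Monthly rate r = 15.5%/12 = 1.29167% = 0.0129167.
Level-payment amortization: P = B₀·r / (1 − (1+r)^(−n)) = 9844.00·0.0129167 / (1 − 1.01292^(−71)).
Denominator 1 − (1+r)^(−71) = 0.597962944.
P = 127.152 / 0.597962944 ≈ 212.64.

$212.64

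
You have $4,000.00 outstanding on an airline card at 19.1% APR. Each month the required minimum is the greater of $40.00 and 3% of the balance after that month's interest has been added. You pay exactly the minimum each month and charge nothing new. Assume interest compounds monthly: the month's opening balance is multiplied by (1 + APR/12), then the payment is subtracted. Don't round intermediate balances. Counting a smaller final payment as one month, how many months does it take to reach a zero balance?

123 months

Monthly rate r = 19.1%/12 = 1.59167% = 0.0159167.
While 3% of the post-interest balance exceeds $40.00, each month B ← (B·(1+r))·(1 − 0.03), i.e. B shrinks by the factor (1+r)·0.97 = 0.98544.
This holds for months 1–76. Entering month 77 the balance is $1,311.98; 3% of the post-interest balance is now below $40.00, so the flat $40.00 minimum applies from here.
From month 77 a fixed $40.00 at rate r clears $1,311.98 in 47 more payments. Total: 76 + 47 = 123 months.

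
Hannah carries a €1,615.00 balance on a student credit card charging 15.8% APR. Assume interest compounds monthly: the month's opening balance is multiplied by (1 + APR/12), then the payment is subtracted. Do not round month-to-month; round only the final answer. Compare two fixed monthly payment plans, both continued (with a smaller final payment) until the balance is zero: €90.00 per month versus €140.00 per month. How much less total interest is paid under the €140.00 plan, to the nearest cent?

€91.25

Monthly rate r = 15.8%/12 = 1.31667% = 0.0131667.
At €90.00/mo: n = ⌈−ln(1 − rB₀/P)/ln(1+r)⌉ = 21 payments (last €54.66); total interest = total paid − €1,615.00 = €239.66.
At €140.00/mo: 13 payments (last €83.41); total interest €148.41.
Interest saved = €239.66 − €148.41 = €91.25.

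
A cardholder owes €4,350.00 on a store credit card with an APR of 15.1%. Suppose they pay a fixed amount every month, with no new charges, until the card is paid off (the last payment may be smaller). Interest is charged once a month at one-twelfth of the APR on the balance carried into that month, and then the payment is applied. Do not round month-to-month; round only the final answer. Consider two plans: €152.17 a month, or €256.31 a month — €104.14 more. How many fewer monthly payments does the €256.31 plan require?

Monthly rate r = 15.1%/12 = 1.25833% = 0.0125833.
At €152.17/mo: n = ⌈−ln(1 − rB₀/P)/ln(1+r)⌉ = 36 payments (last €99.63); total interest = total paid − €4,350.00 = €1,075.58.
At €256.31/mo: 20 payments (last €54.52); total interest €574.41.
Payments saved = 36 − 20 = 16.

16 fewer payments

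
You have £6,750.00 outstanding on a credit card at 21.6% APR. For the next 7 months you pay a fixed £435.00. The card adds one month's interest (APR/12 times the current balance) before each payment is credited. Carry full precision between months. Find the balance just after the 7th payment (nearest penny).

Monthly rate r = 21.6%/12 = 1.8% = 0.018.
Each month: B ← B·(1+r) − £435.00.
Month 1: interest £121.50; balance after payment £6,436.50.
Month 2: interest £115.86; balance after payment £6,117.36.
Month 3: interest £110.11; balance after payment £5,792.47.
Month 4: interest £104.26; balance after payment £5,461.73.
Month 5: interest £98.31; balance after payment £5,125.05.
Month 6: interest £92.25; balance after payment £4,782.30.
Month 7: interest £86.08; balance after payment £4,433.38.

£4,433.38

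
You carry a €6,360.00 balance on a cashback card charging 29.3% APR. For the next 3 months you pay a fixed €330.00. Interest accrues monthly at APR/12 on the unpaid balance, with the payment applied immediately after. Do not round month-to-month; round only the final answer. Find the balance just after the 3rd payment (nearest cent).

Monthly rate r = 29.3%/12 = 2.44167% = 0.0244167.
Each month: B ← B·(1+r) − €330.00.
Month 1: interest €155.29; balance after payment €6,185.29.
Month 2: interest €151.02; balance after payment €6,006.31.
Month 3: interest €146.65; balance after payment €5,822.97.

€5,822.97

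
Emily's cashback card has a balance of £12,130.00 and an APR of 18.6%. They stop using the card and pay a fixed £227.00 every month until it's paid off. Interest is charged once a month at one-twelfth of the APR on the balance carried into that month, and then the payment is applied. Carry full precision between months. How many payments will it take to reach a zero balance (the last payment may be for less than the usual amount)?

115 payments

Monthly rate r = 18.6%/12 = 1.55% = 0.0155.
Recurrence: B ← B·(1+r) − £227.00.
Month 1: interest £188.02; balance after payment £12,091.01.
Month 2: interest £187.41; balance after payment £12,051.43.
Closed form: n = −ln(1 − rB₀/P)/ln(1+r) = −ln(0.17174)/ln(1.0155) ≈ 114.541, so the balance reaches zero during payment 115.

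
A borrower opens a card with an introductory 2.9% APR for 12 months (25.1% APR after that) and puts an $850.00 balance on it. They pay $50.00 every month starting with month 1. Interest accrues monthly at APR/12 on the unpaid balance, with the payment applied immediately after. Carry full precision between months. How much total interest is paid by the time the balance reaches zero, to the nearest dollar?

$36

Promo months 1–12 at r₀ = 2.9%/12 = 0.00241667; months 13+ at r₁ = 25.1%/12 = 0.0209167.
After month 12: iterate B ← B·(1+r₀) − $50.00 for 12 months → $266.94.
Then at r₁ with $50.00/mo: n₂ = −ln(1 − r₁·B/P)/ln(1+r₁) ≈ 5.72 → 6 more payments.
Total paid = 17·$50.00 + $36.11 = $886.11; interest = $886.11 − $850.00 = $36.11.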